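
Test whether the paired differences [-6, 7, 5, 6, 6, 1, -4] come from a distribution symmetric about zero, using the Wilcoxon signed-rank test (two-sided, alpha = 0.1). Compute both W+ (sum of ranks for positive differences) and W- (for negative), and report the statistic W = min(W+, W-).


Step 1: Drop any zero differences (none here) and take |d_i|.
|d| = [6, 7, 5, 6, 6, 1, 4]
Step 2: Midrank |d_i| (ties get averaged ranks).
ranks: |6|->5, |7|->7, |5|->3, |6|->5, |6|->5, |1|->1, |4|->2
Step 3: Attach original signs; sum ranks with positive sign and with negative sign.
W+ = 7 + 3 + 5 + 5 + 1 = 21
W- = 5 + 2 = 7
(Check: W+ + W- = 28 should equal n(n+1)/2 = 28.)
Step 4: Test statistic W = min(W+, W-) = 7.
Step 5: Ties in |d|, so use the tie-corrected normal approximation.
        E[W] = n(n+1)/4 = 7*8/4 = 14.
        Tie groups: |d|=6 (t=3); sum(t^3 - t) = 24.
        Var[W] = n(n+1)(2n+1)/24 - sum(t^3-t)/48 = 840/24 - 24/48 = 34.5.
        z = (W - E[W]) / sqrt(Var[W]) = (7 - 14) / 5.8737 = -1.1918.
        Two-sided p = 2*Phi(z) = 0.233356.
Step 6: alpha = 0.1. fail to reject H0.

W+ = 21, W- = 7, W = min = 7, p = 0.233356, fail to reject H0.


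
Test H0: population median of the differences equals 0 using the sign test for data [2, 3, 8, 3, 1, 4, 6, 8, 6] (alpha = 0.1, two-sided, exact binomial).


Step 1: Discard zero differences. Original n = 9; n_eff = number of nonzero differences = 9.
Nonzero differences (with sign): +2, +3, +8, +3, +1, +4, +6, +8, +6
Step 2: Count signs: positive = 9, negative = 0.
Step 3: Under H0: P(positive) = 0.5, so the number of positives S ~ Bin(9, 0.5).
Step 4: Two-sided exact p-value = sum of Bin(9,0.5) probabilities at or below the observed probability = 0.003906.
Step 5: alpha = 0.1. reject H0.

n_eff = 9, pos = 9, neg = 0, p = 0.003906, reject H0.


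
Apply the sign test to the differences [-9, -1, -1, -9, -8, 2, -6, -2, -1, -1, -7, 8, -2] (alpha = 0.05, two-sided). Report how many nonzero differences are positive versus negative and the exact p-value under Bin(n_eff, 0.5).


Step 1: Discard zero differences. Original n = 13; n_eff = number of nonzero differences = 13.
Nonzero differences (with sign): -9, -1, -1, -9, -8, +2, -6, -2, -1, -1, -7, +8, -2
Step 2: Count signs: positive = 2, negative = 11.
Step 3: Under H0: P(positive) = 0.5, so the number of positives S ~ Bin(13, 0.5).
Step 4: Two-sided exact p-value = sum of Bin(13,0.5) probabilities at or below the observed probability = 0.022461.
Step 5: alpha = 0.05. reject H0.

n_eff = 13, pos = 2, neg = 11, p = 0.022461, reject H0.


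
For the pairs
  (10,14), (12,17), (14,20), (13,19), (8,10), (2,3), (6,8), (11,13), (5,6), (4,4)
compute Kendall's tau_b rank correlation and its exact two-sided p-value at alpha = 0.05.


Step 1: Enumerate the 45 unordered pairs (i,j) with i<j and classify each by sign(x_j-x_i) * sign(y_j-y_i).
  (1,2):dx=+2,dy=+3->C; (1,3):dx=+4,dy=+6->C; (1,4):dx=+3,dy=+5->C; (1,5):dx=-2,dy=-4->C
  (1,6):dx=-8,dy=-11->C; (1,7):dx=-4,dy=-6->C; (1,8):dx=+1,dy=-1->D; (1,9):dx=-5,dy=-8->C
  (1,10):dx=-6,dy=-10->C; (2,3):dx=+2,dy=+3->C; (2,4):dx=+1,dy=+2->C; (2,5):dx=-4,dy=-7->C
  (2,6):dx=-10,dy=-14->C; (2,7):dx=-6,dy=-9->C; (2,8):dx=-1,dy=-4->C; (2,9):dx=-7,dy=-11->C
  (2,10):dx=-8,dy=-13->C; (3,4):dx=-1,dy=-1->C; (3,5):dx=-6,dy=-10->C; (3,6):dx=-12,dy=-17->C
  (3,7):dx=-8,dy=-12->C; (3,8):dx=-3,dy=-7->C; (3,9):dx=-9,dy=-14->C; (3,10):dx=-10,dy=-16->C
  (4,5):dx=-5,dy=-9->C; (4,6):dx=-11,dy=-16->C; (4,7):dx=-7,dy=-11->C; (4,8):dx=-2,dy=-6->C
  (4,9):dx=-8,dy=-13->C; (4,10):dx=-9,dy=-15->C; (5,6):dx=-6,dy=-7->C; (5,7):dx=-2,dy=-2->C
  (5,8):dx=+3,dy=+3->C; (5,9):dx=-3,dy=-4->C; (5,10):dx=-4,dy=-6->C; (6,7):dx=+4,dy=+5->C
  (6,8):dx=+9,dy=+10->C; (6,9):dx=+3,dy=+3->C; (6,10):dx=+2,dy=+1->C; (7,8):dx=+5,dy=+5->C
  (7,9):dx=-1,dy=-2->C; (7,10):dx=-2,dy=-4->C; (8,9):dx=-6,dy=-7->C; (8,10):dx=-7,dy=-9->C
  (9,10):dx=-1,dy=-2->C
Step 2: C = 44, D = 1, total pairs = 45.
Step 3: tau = (C - D)/(n(n-1)/2) = (44 - 1)/45 = 0.955556.
Step 4: Exact two-sided p-value (enumerate n! = 3628800 permutations of y under H0): p = 0.000006.
Step 5: alpha = 0.05. reject H0.

tau_b = 0.9556 (C=44, D=1), p = 0.000006, reject H0.


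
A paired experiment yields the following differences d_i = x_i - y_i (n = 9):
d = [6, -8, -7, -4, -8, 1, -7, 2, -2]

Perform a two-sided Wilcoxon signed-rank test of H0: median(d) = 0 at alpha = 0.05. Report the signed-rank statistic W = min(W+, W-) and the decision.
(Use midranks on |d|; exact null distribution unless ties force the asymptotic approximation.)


Step 1: Drop any zero differences (none here) and take |d_i|.
|d| = [6, 8, 7, 4, 8, 1, 7, 2, 2]
Step 2: Midrank |d_i| (ties get averaged ranks).
ranks: |6|->5, |8|->8.5, |7|->6.5, |4|->4, |8|->8.5, |1|->1, |7|->6.5, |2|->2.5, |2|->2.5
Step 3: Attach original signs; sum ranks with positive sign and with negative sign.
W+ = 5 + 1 + 2.5 = 8.5
W- = 8.5 + 6.5 + 4 + 8.5 + 6.5 + 2.5 = 36.5
(Check: W+ + W- = 45 should equal n(n+1)/2 = 45.)
Step 4: Test statistic W = min(W+, W-) = 8.5.
Step 5: Ties in |d|, so use the tie-corrected normal approximation.
        E[W] = n(n+1)/4 = 9*10/4 = 22.5.
        Tie groups: |d|=2 (t=2), |d|=7 (t=2), |d|=8 (t=2); sum(t^3 - t) = 18.
        Var[W] = n(n+1)(2n+1)/24 - sum(t^3-t)/48 = 1710/24 - 18/48 = 70.875.
        z = (W - E[W]) / sqrt(Var[W]) = (8.5 - 22.5) / 8.4187 = -1.6630.
        Two-sided p = 2*Phi(z) = 0.096321.
Step 6: alpha = 0.05. fail to reject H0.

W+ = 8.5, W- = 36.5, W = min = 8.5, p = 0.096321, fail to reject H0.


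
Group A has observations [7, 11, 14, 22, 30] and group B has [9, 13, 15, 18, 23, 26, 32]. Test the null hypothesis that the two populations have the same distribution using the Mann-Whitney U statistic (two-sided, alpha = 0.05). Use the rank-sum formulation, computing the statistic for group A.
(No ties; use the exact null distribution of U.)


Step 1: Combine and sort all 12 observations; assign midranks.
sorted (value, group): (7,X), (9,Y), (11,X), (13,Y), (14,X), (15,Y), (18,Y), (22,X), (23,Y), (26,Y), (30,X), (32,Y)
ranks: 7->1, 9->2, 11->3, 13->4, 14->5, 15->6, 18->7, 22->8, 23->9, 26->10, 30->11, 32->12
Step 2: Rank sum for X: R1 = 1 + 3 + 5 + 8 + 11 = 28.
Step 3: U_X = R1 - n1(n1+1)/2 = 28 - 5*6/2 = 28 - 15 = 13.
       U_Y = n1*n2 - U_X = 35 - 13 = 22.
Step 4: No ties, so the exact null distribution of U (based on enumerating the C(12,5) = 792 equally likely rank assignments) gives the two-sided p-value.
Step 5: p-value = 0.530303; compare to alpha = 0.05. fail to reject H0.

U_X = 13, p = 0.530303, fail to reject H0 at alpha = 0.05.


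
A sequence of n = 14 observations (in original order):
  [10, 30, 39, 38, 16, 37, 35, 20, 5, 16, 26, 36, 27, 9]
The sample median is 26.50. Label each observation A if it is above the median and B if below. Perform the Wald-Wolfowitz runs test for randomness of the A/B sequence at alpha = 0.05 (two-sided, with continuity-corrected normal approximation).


Step 1: Compute median = 26.50; label A = above, B = below.
Labels in order: BAAABAABBBBAAB  (n_A = 7, n_B = 7)
Step 2: Count runs R = 7.
Step 3: Under H0 (random ordering), E[R] = 2*n_A*n_B/(n_A+n_B) + 1 = 2*7*7/14 + 1 = 8.0000.
        Var[R] = 2*n_A*n_B*(2*n_A*n_B - n_A - n_B) / ((n_A+n_B)^2 * (n_A+n_B-1)) = 8232/2548 = 3.2308.
        SD[R] = 1.7974.
Step 4: Continuity-corrected z = (R + 0.5 - E[R]) / SD[R] = (7 + 0.5 - 8.0000) / 1.7974 = -0.2782.
Step 5: Two-sided p-value via normal approximation = 2*(1 - Phi(|z|)) = 0.780879.
Step 6: alpha = 0.05. fail to reject H0.

R = 7, z = -0.2782, p = 0.780879, fail to reject H0.


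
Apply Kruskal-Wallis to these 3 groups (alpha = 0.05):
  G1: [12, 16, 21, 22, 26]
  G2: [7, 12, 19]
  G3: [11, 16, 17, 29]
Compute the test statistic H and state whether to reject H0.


Step 1: Combine all N = 12 observations and assign midranks.
sorted (value, group, rank): (7,G2,1), (11,G3,2), (12,G1,3.5), (12,G2,3.5), (16,G1,5.5), (16,G3,5.5), (17,G3,7), (19,G2,8), (21,G1,9), (22,G1,10), (26,G1,11), (29,G3,12)
Step 2: Sum ranks within each group.
R_1 = 39 (n_1 = 5)
R_2 = 12.5 (n_2 = 3)
R_3 = 26.5 (n_3 = 4)
Step 3: H = 12/(N(N+1)) * sum(R_i^2/n_i) - 3(N+1)
     = 12/(12*13) * (39^2/5 + 12.5^2/3 + 26.5^2/4) - 3*13
     = 0.076923 * 531.846 - 39
     = 1.911218.
Step 4: Ties present; correction factor C = 1 - 12/(12^3 - 12) = 0.993007. Corrected H = 1.911218 / 0.993007 = 1.924677.
Step 5: Under H0, H ~ chi^2(2); p-value = 0.381998.
Step 6: alpha = 0.05. fail to reject H0.

H = 1.9247, df = 2, p = 0.381998, fail to reject H0.


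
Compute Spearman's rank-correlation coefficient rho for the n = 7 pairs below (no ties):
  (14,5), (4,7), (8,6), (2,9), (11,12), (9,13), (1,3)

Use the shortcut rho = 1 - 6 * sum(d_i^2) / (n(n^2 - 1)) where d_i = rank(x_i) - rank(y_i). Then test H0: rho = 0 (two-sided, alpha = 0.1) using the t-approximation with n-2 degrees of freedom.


Step 1: Rank x and y separately (midranks; no ties here).
rank(x): 14->7, 4->3, 8->4, 2->2, 11->6, 9->5, 1->1
rank(y): 5->2, 7->4, 6->3, 9->5, 12->6, 13->7, 3->1
Step 2: d_i = R_x(i) - R_y(i); compute d_i^2.
  (7-2)^2=25, (3-4)^2=1, (4-3)^2=1, (2-5)^2=9, (6-6)^2=0, (5-7)^2=4, (1-1)^2=0
sum(d^2) = 40.
Step 3: rho = 1 - 6*40 / (7*(7^2 - 1)) = 1 - 240/336 = 0.285714.
Step 4: Under H0, t = rho * sqrt((n-2)/(1-rho^2)) = 0.6667 ~ t(5).
Step 5: Two-sided p-value from the t-distribution with 5 df = 0.534509.
Step 6: alpha = 0.1. fail to reject H0.

rho = 0.2857, p = 0.534509, fail to reject H0 at alpha = 0.1.


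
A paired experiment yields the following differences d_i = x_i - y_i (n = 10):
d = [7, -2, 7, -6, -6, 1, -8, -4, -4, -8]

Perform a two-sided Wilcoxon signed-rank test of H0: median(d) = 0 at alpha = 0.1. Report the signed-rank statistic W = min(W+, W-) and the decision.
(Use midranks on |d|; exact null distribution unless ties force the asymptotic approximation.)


Step 1: Drop any zero differences (none here) and take |d_i|.
|d| = [7, 2, 7, 6, 6, 1, 8, 4, 4, 8]
Step 2: Midrank |d_i| (ties get averaged ranks).
ranks: |7|->7.5, |2|->2, |7|->7.5, |6|->5.5, |6|->5.5, |1|->1, |8|->9.5, |4|->3.5, |4|->3.5, |8|->9.5
Step 3: Attach original signs; sum ranks with positive sign and with negative sign.
W+ = 7.5 + 7.5 + 1 = 16
W- = 2 + 5.5 + 5.5 + 9.5 + 3.5 + 3.5 + 9.5 = 39
(Check: W+ + W- = 55 should equal n(n+1)/2 = 55.)
Step 4: Test statistic W = min(W+, W-) = 16.
Step 5: Ties in |d|, so use the tie-corrected normal approximation.
        E[W] = n(n+1)/4 = 10*11/4 = 27.5.
        Tie groups: |d|=4 (t=2), |d|=6 (t=2), |d|=7 (t=2), |d|=8 (t=2); sum(t^3 - t) = 24.
        Var[W] = n(n+1)(2n+1)/24 - sum(t^3-t)/48 = 2310/24 - 24/48 = 95.75.
        z = (W - E[W]) / sqrt(Var[W]) = (16 - 27.5) / 9.7852 = -1.1752.
        Two-sided p = 2*Phi(z) = 0.239897.
Step 6: alpha = 0.1. fail to reject H0.

W+ = 16, W- = 39, W = min = 16, p = 0.239897, fail to reject H0.


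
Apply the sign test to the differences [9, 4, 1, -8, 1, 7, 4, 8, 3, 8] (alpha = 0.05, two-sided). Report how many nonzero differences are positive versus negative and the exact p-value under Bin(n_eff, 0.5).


Step 1: Discard zero differences. Original n = 10; n_eff = number of nonzero differences = 10.
Nonzero differences (with sign): +9, +4, +1, -8, +1, +7, +4, +8, +3, +8
Step 2: Count signs: positive = 9, negative = 1.
Step 3: Under H0: P(positive) = 0.5, so the number of positives S ~ Bin(10, 0.5).
Step 4: Two-sided exact p-value = sum of Bin(10,0.5) probabilities at or below the observed probability = 0.021484.
Step 5: alpha = 0.05. reject H0.

n_eff = 10, pos = 9, neg = 1, p = 0.021484, reject H0.


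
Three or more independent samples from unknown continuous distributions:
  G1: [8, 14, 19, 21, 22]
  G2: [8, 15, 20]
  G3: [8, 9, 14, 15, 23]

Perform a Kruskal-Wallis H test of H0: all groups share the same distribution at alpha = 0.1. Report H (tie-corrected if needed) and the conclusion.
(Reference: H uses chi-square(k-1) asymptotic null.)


Step 1: Combine all N = 13 observations and assign midranks.
sorted (value, group, rank): (8,G1,2), (8,G2,2), (8,G3,2), (9,G3,4), (14,G1,5.5), (14,G3,5.5), (15,G2,7.5), (15,G3,7.5), (19,G1,9), (20,G2,10), (21,G1,11), (22,G1,12), (23,G3,13)
Step 2: Sum ranks within each group.
R_1 = 39.5 (n_1 = 5)
R_2 = 19.5 (n_2 = 3)
R_3 = 32 (n_3 = 5)
Step 3: H = 12/(N(N+1)) * sum(R_i^2/n_i) - 3(N+1)
     = 12/(13*14) * (39.5^2/5 + 19.5^2/3 + 32^2/5) - 3*14
     = 0.065934 * 643.6 - 42
     = 0.435165.
Step 4: Ties present; correction factor C = 1 - 36/(13^3 - 13) = 0.983516. Corrected H = 0.435165 / 0.983516 = 0.442458.
Step 5: Under H0, H ~ chi^2(2); p-value = 0.801533.
Step 6: alpha = 0.1. fail to reject H0.

H = 0.4425, df = 2, p = 0.801533, fail to reject H0.


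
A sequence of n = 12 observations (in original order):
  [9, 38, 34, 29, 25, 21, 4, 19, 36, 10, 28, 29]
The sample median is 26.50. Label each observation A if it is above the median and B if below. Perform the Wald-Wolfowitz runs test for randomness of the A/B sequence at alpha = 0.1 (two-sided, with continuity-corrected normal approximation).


Step 1: Compute median = 26.50; label A = above, B = below.
Labels in order: BAAABBBBABAA  (n_A = 6, n_B = 6)
Step 2: Count runs R = 6.
Step 3: Under H0 (random ordering), E[R] = 2*n_A*n_B/(n_A+n_B) + 1 = 2*6*6/12 + 1 = 7.0000.
        Var[R] = 2*n_A*n_B*(2*n_A*n_B - n_A - n_B) / ((n_A+n_B)^2 * (n_A+n_B-1)) = 4320/1584 = 2.7273.
        SD[R] = 1.6514.
Step 4: Continuity-corrected z = (R + 0.5 - E[R]) / SD[R] = (6 + 0.5 - 7.0000) / 1.6514 = -0.3028.
Step 5: Two-sided p-value via normal approximation = 2*(1 - Phi(|z|)) = 0.762069.
Step 6: alpha = 0.1. fail to reject H0.

R = 6, z = -0.3028, p = 0.762069, fail to reject H0.


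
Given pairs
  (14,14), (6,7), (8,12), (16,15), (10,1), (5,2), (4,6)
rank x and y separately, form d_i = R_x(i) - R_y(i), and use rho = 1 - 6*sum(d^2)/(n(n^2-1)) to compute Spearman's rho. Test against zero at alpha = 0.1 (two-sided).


Step 1: Rank x and y separately (midranks; no ties here).
rank(x): 14->6, 6->3, 8->4, 16->7, 10->5, 5->2, 4->1
rank(y): 14->6, 7->4, 12->5, 15->7, 1->1, 2->2, 6->3
Step 2: d_i = R_x(i) - R_y(i); compute d_i^2.
  (6-6)^2=0, (3-4)^2=1, (4-5)^2=1, (7-7)^2=0, (5-1)^2=16, (2-2)^2=0, (1-3)^2=4
sum(d^2) = 22.
Step 3: rho = 1 - 6*22 / (7*(7^2 - 1)) = 1 - 132/336 = 0.607143.
Step 4: Under H0, t = rho * sqrt((n-2)/(1-rho^2)) = 1.7086 ~ t(5).
Step 5: Two-sided p-value from the t-distribution with 5 df = 0.148231.
Step 6: alpha = 0.1. fail to reject H0.

rho = 0.6071, p = 0.148231, fail to reject H0 at alpha = 0.1.


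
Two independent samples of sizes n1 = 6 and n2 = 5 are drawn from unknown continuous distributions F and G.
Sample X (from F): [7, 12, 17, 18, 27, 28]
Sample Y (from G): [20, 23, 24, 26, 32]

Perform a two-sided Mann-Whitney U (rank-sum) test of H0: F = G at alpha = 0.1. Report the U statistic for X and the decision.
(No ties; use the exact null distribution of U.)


Step 1: Combine and sort all 11 observations; assign midranks.
sorted (value, group): (7,X), (12,X), (17,X), (18,X), (20,Y), (23,Y), (24,Y), (26,Y), (27,X), (28,X), (32,Y)
ranks: 7->1, 12->2, 17->3, 18->4, 20->5, 23->6, 24->7, 26->8, 27->9, 28->10, 32->11
Step 2: Rank sum for X: R1 = 1 + 2 + 3 + 4 + 9 + 10 = 29.
Step 3: U_X = R1 - n1(n1+1)/2 = 29 - 6*7/2 = 29 - 21 = 8.
       U_Y = n1*n2 - U_X = 30 - 8 = 22.
Step 4: No ties, so the exact null distribution of U (based on enumerating the C(11,6) = 462 equally likely rank assignments) gives the two-sided p-value.
Step 5: p-value = 0.246753; compare to alpha = 0.1. fail to reject H0.

U_X = 8, p = 0.246753, fail to reject H0 at alpha = 0.1.


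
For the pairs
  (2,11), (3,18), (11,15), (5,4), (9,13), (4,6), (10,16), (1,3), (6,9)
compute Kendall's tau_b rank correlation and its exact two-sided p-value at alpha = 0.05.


Step 1: Enumerate the 36 unordered pairs (i,j) with i<j and classify each by sign(x_j-x_i) * sign(y_j-y_i).
  (1,2):dx=+1,dy=+7->C; (1,3):dx=+9,dy=+4->C; (1,4):dx=+3,dy=-7->D; (1,5):dx=+7,dy=+2->C
  (1,6):dx=+2,dy=-5->D; (1,7):dx=+8,dy=+5->C; (1,8):dx=-1,dy=-8->C; (1,9):dx=+4,dy=-2->D
  (2,3):dx=+8,dy=-3->D; (2,4):dx=+2,dy=-14->D; (2,5):dx=+6,dy=-5->D; (2,6):dx=+1,dy=-12->D
  (2,7):dx=+7,dy=-2->D; (2,8):dx=-2,dy=-15->C; (2,9):dx=+3,dy=-9->D; (3,4):dx=-6,dy=-11->C
  (3,5):dx=-2,dy=-2->C; (3,6):dx=-7,dy=-9->C; (3,7):dx=-1,dy=+1->D; (3,8):dx=-10,dy=-12->C
  (3,9):dx=-5,dy=-6->C; (4,5):dx=+4,dy=+9->C; (4,6):dx=-1,dy=+2->D; (4,7):dx=+5,dy=+12->C
  (4,8):dx=-4,dy=-1->C; (4,9):dx=+1,dy=+5->C; (5,6):dx=-5,dy=-7->C; (5,7):dx=+1,dy=+3->C
  (5,8):dx=-8,dy=-10->C; (5,9):dx=-3,dy=-4->C; (6,7):dx=+6,dy=+10->C; (6,8):dx=-3,dy=-3->C
  (6,9):dx=+2,dy=+3->C; (7,8):dx=-9,dy=-13->C; (7,9):dx=-4,dy=-7->C; (8,9):dx=+5,dy=+6->C
Step 2: C = 25, D = 11, total pairs = 36.
Step 3: tau = (C - D)/(n(n-1)/2) = (25 - 11)/36 = 0.388889.
Step 4: Exact two-sided p-value (enumerate n! = 362880 permutations of y under H0): p = 0.180181.
Step 5: alpha = 0.05. fail to reject H0.

tau_b = 0.3889 (C=25, D=11), p = 0.180181, fail to reject H0.


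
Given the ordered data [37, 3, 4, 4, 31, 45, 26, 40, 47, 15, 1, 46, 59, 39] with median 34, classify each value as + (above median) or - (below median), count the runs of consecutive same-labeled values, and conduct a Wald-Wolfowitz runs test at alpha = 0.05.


Step 1: Compute median = 34; label A = above, B = below.
Labels in order: ABBBBABAABBAAA  (n_A = 7, n_B = 7)
Step 2: Count runs R = 7.
Step 3: Under H0 (random ordering), E[R] = 2*n_A*n_B/(n_A+n_B) + 1 = 2*7*7/14 + 1 = 8.0000.
        Var[R] = 2*n_A*n_B*(2*n_A*n_B - n_A - n_B) / ((n_A+n_B)^2 * (n_A+n_B-1)) = 8232/2548 = 3.2308.
        SD[R] = 1.7974.
Step 4: Continuity-corrected z = (R + 0.5 - E[R]) / SD[R] = (7 + 0.5 - 8.0000) / 1.7974 = -0.2782.
Step 5: Two-sided p-value via normal approximation = 2*(1 - Phi(|z|)) = 0.780879.
Step 6: alpha = 0.05. fail to reject H0.

R = 7, z = -0.2782, p = 0.780879, fail to reject H0.


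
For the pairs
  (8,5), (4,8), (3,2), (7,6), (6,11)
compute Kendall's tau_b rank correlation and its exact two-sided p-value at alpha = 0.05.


Step 1: Enumerate the 10 unordered pairs (i,j) with i<j and classify each by sign(x_j-x_i) * sign(y_j-y_i).
  (1,2):dx=-4,dy=+3->D; (1,3):dx=-5,dy=-3->C; (1,4):dx=-1,dy=+1->D; (1,5):dx=-2,dy=+6->D
  (2,3):dx=-1,dy=-6->C; (2,4):dx=+3,dy=-2->D; (2,5):dx=+2,dy=+3->C; (3,4):dx=+4,dy=+4->C
  (3,5):dx=+3,dy=+9->C; (4,5):dx=-1,dy=+5->D
Step 2: C = 5, D = 5, total pairs = 10.
Step 3: tau = (C - D)/(n(n-1)/2) = (5 - 5)/10 = 0.000000.
Step 4: Exact two-sided p-value (enumerate n! = 120 permutations of y under H0): p = 1.000000.
Step 5: alpha = 0.05. fail to reject H0.

tau_b = 0.0000 (C=5, D=5), p = 1.000000, fail to reject H0.


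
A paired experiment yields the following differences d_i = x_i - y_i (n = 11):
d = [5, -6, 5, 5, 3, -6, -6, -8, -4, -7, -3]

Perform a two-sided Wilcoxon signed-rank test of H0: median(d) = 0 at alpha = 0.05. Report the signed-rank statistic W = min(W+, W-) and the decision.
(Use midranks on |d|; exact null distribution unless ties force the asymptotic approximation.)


Step 1: Drop any zero differences (none here) and take |d_i|.
|d| = [5, 6, 5, 5, 3, 6, 6, 8, 4, 7, 3]
Step 2: Midrank |d_i| (ties get averaged ranks).
ranks: |5|->5, |6|->8, |5|->5, |5|->5, |3|->1.5, |6|->8, |6|->8, |8|->11, |4|->3, |7|->10, |3|->1.5
Step 3: Attach original signs; sum ranks with positive sign and with negative sign.
W+ = 5 + 5 + 5 + 1.5 = 16.5
W- = 8 + 8 + 8 + 11 + 3 + 10 + 1.5 = 49.5
(Check: W+ + W- = 66 should equal n(n+1)/2 = 66.)
Step 4: Test statistic W = min(W+, W-) = 16.5.
Step 5: Ties in |d|, so use the tie-corrected normal approximation.
        E[W] = n(n+1)/4 = 11*12/4 = 33.
        Tie groups: |d|=3 (t=2), |d|=5 (t=3), |d|=6 (t=3); sum(t^3 - t) = 54.
        Var[W] = n(n+1)(2n+1)/24 - sum(t^3-t)/48 = 3036/24 - 54/48 = 125.375.
        z = (W - E[W]) / sqrt(Var[W]) = (16.5 - 33) / 11.1971 = -1.4736.
        Two-sided p = 2*Phi(z) = 0.140590.
Step 6: alpha = 0.05. fail to reject H0.

W+ = 16.5, W- = 49.5, W = min = 16.5, p = 0.140590, fail to reject H0.


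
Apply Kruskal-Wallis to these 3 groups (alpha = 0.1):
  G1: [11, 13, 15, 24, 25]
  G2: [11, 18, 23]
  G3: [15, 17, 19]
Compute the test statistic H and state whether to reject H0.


Step 1: Combine all N = 11 observations and assign midranks.
sorted (value, group, rank): (11,G1,1.5), (11,G2,1.5), (13,G1,3), (15,G1,4.5), (15,G3,4.5), (17,G3,6), (18,G2,7), (19,G3,8), (23,G2,9), (24,G1,10), (25,G1,11)
Step 2: Sum ranks within each group.
R_1 = 30 (n_1 = 5)
R_2 = 17.5 (n_2 = 3)
R_3 = 18.5 (n_3 = 3)
Step 3: H = 12/(N(N+1)) * sum(R_i^2/n_i) - 3(N+1)
     = 12/(11*12) * (30^2/5 + 17.5^2/3 + 18.5^2/3) - 3*12
     = 0.090909 * 396.167 - 36
     = 0.015152.
Step 4: Ties present; correction factor C = 1 - 12/(11^3 - 11) = 0.990909. Corrected H = 0.015152 / 0.990909 = 0.015291.
Step 5: Under H0, H ~ chi^2(2); p-value = 0.992384.
Step 6: alpha = 0.1. fail to reject H0.

H = 0.0153, df = 2, p = 0.992384, fail to reject H0.


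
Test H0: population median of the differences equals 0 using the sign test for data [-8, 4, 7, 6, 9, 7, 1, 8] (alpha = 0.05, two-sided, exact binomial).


Step 1: Discard zero differences. Original n = 8; n_eff = number of nonzero differences = 8.
Nonzero differences (with sign): -8, +4, +7, +6, +9, +7, +1, +8
Step 2: Count signs: positive = 7, negative = 1.
Step 3: Under H0: P(positive) = 0.5, so the number of positives S ~ Bin(8, 0.5).
Step 4: Two-sided exact p-value = sum of Bin(8,0.5) probabilities at or below the observed probability = 0.070312.
Step 5: alpha = 0.05. fail to reject H0.

n_eff = 8, pos = 7, neg = 1, p = 0.070312, fail to reject H0.


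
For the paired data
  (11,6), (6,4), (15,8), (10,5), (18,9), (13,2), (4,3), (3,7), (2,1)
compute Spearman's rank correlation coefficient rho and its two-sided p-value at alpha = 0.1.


Step 1: Rank x and y separately (midranks; no ties here).
rank(x): 11->6, 6->4, 15->8, 10->5, 18->9, 13->7, 4->3, 3->2, 2->1
rank(y): 6->6, 4->4, 8->8, 5->5, 9->9, 2->2, 3->3, 7->7, 1->1
Step 2: d_i = R_x(i) - R_y(i); compute d_i^2.
  (6-6)^2=0, (4-4)^2=0, (8-8)^2=0, (5-5)^2=0, (9-9)^2=0, (7-2)^2=25, (3-3)^2=0, (2-7)^2=25, (1-1)^2=0
sum(d^2) = 50.
Step 3: rho = 1 - 6*50 / (9*(9^2 - 1)) = 1 - 300/720 = 0.583333.
Step 4: Under H0, t = rho * sqrt((n-2)/(1-rho^2)) = 1.9001 ~ t(7).
Step 5: Two-sided p-value from the t-distribution with 7 df = 0.099186.
Step 6: alpha = 0.1. reject H0.

rho = 0.5833, p = 0.099186, reject H0 at alpha = 0.1.


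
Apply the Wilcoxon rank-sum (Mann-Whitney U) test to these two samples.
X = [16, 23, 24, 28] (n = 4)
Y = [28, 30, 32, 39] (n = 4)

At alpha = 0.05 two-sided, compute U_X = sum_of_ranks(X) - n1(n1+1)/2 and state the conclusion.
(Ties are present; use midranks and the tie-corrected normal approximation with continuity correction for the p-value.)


Step 1: Combine and sort all 8 observations; assign midranks.
sorted (value, group): (16,X), (23,X), (24,X), (28,X), (28,Y), (30,Y), (32,Y), (39,Y)
ranks: 16->1, 23->2, 24->3, 28->4.5, 28->4.5, 30->6, 32->7, 39->8
Step 2: Rank sum for X: R1 = 1 + 2 + 3 + 4.5 = 10.5.
Step 3: U_X = R1 - n1(n1+1)/2 = 10.5 - 4*5/2 = 10.5 - 10 = 0.5.
       U_Y = n1*n2 - U_X = 16 - 0.5 = 15.5.
Step 4: Ties are present, so use the tie-corrected normal approximation (with continuity correction) for the p-value.
Step 5: p-value = 0.042066; compare to alpha = 0.05. reject H0.

U_X = 0.5, p = 0.042066, reject H0 at alpha = 0.05.


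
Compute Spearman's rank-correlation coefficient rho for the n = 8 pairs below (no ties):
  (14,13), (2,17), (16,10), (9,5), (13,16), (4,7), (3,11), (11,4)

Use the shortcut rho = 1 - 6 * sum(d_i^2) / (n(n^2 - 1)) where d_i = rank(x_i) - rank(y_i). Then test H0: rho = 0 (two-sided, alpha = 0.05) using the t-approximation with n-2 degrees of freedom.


Step 1: Rank x and y separately (midranks; no ties here).
rank(x): 14->7, 2->1, 16->8, 9->4, 13->6, 4->3, 3->2, 11->5
rank(y): 13->6, 17->8, 10->4, 5->2, 16->7, 7->3, 11->5, 4->1
Step 2: d_i = R_x(i) - R_y(i); compute d_i^2.
  (7-6)^2=1, (1-8)^2=49, (8-4)^2=16, (4-2)^2=4, (6-7)^2=1, (3-3)^2=0, (2-5)^2=9, (5-1)^2=16
sum(d^2) = 96.
Step 3: rho = 1 - 6*96 / (8*(8^2 - 1)) = 1 - 576/504 = -0.142857.
Step 4: Under H0, t = rho * sqrt((n-2)/(1-rho^2)) = -0.3536 ~ t(6).
Step 5: Two-sided p-value from the t-distribution with 6 df = 0.735765.
Step 6: alpha = 0.05. fail to reject H0.

rho = -0.1429, p = 0.735765, fail to reject H0 at alpha = 0.05.


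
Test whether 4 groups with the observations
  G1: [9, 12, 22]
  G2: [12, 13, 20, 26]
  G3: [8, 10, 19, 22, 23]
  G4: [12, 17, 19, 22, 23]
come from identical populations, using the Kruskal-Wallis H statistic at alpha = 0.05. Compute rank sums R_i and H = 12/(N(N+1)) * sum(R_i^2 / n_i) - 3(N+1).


Step 1: Combine all N = 17 observations and assign midranks.
sorted (value, group, rank): (8,G3,1), (9,G1,2), (10,G3,3), (12,G1,5), (12,G2,5), (12,G4,5), (13,G2,7), (17,G4,8), (19,G3,9.5), (19,G4,9.5), (20,G2,11), (22,G1,13), (22,G3,13), (22,G4,13), (23,G3,15.5), (23,G4,15.5), (26,G2,17)
Step 2: Sum ranks within each group.
R_1 = 20 (n_1 = 3)
R_2 = 40 (n_2 = 4)
R_3 = 42 (n_3 = 5)
R_4 = 51 (n_4 = 5)
Step 3: H = 12/(N(N+1)) * sum(R_i^2/n_i) - 3(N+1)
     = 12/(17*18) * (20^2/3 + 40^2/4 + 42^2/5 + 51^2/5) - 3*18
     = 0.039216 * 1406.33 - 54
     = 1.150327.
Step 4: Ties present; correction factor C = 1 - 60/(17^3 - 17) = 0.987745. Corrected H = 1.150327 / 0.987745 = 1.164599.
Step 5: Under H0, H ~ chi^2(3); p-value = 0.761507.
Step 6: alpha = 0.05. fail to reject H0.

H = 1.1646, df = 3, p = 0.761507, fail to reject H0.


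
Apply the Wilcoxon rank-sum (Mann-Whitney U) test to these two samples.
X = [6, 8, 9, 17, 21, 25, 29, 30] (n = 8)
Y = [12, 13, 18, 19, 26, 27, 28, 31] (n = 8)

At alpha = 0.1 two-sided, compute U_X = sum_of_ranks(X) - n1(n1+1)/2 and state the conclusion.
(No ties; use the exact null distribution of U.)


Step 1: Combine and sort all 16 observations; assign midranks.
sorted (value, group): (6,X), (8,X), (9,X), (12,Y), (13,Y), (17,X), (18,Y), (19,Y), (21,X), (25,X), (26,Y), (27,Y), (28,Y), (29,X), (30,X), (31,Y)
ranks: 6->1, 8->2, 9->3, 12->4, 13->5, 17->6, 18->7, 19->8, 21->9, 25->10, 26->11, 27->12, 28->13, 29->14, 30->15, 31->16
Step 2: Rank sum for X: R1 = 1 + 2 + 3 + 6 + 9 + 10 + 14 + 15 = 60.
Step 3: U_X = R1 - n1(n1+1)/2 = 60 - 8*9/2 = 60 - 36 = 24.
       U_Y = n1*n2 - U_X = 64 - 24 = 40.
Step 4: No ties, so the exact null distribution of U (based on enumerating the C(16,8) = 12870 equally likely rank assignments) gives the two-sided p-value.
Step 5: p-value = 0.441803; compare to alpha = 0.1. fail to reject H0.

U_X = 24, p = 0.441803, fail to reject H0 at alpha = 0.1.


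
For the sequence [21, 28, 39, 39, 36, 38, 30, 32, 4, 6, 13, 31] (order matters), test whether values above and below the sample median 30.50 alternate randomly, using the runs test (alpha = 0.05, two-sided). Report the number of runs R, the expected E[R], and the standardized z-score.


Step 1: Compute median = 30.50; label A = above, B = below.
Labels in order: BBAAAABABBBA  (n_A = 6, n_B = 6)
Step 2: Count runs R = 6.
Step 3: Under H0 (random ordering), E[R] = 2*n_A*n_B/(n_A+n_B) + 1 = 2*6*6/12 + 1 = 7.0000.
        Var[R] = 2*n_A*n_B*(2*n_A*n_B - n_A - n_B) / ((n_A+n_B)^2 * (n_A+n_B-1)) = 4320/1584 = 2.7273.
        SD[R] = 1.6514.
Step 4: Continuity-corrected z = (R + 0.5 - E[R]) / SD[R] = (6 + 0.5 - 7.0000) / 1.6514 = -0.3028.
Step 5: Two-sided p-value via normal approximation = 2*(1 - Phi(|z|)) = 0.762069.
Step 6: alpha = 0.05. fail to reject H0.

R = 6, z = -0.3028, p = 0.762069, fail to reject H0.


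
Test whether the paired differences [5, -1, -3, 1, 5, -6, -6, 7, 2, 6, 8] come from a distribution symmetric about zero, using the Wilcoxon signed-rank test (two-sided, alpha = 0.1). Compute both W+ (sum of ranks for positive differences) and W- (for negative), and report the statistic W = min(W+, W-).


Step 1: Drop any zero differences (none here) and take |d_i|.
|d| = [5, 1, 3, 1, 5, 6, 6, 7, 2, 6, 8]
Step 2: Midrank |d_i| (ties get averaged ranks).
ranks: |5|->5.5, |1|->1.5, |3|->4, |1|->1.5, |5|->5.5, |6|->8, |6|->8, |7|->10, |2|->3, |6|->8, |8|->11
Step 3: Attach original signs; sum ranks with positive sign and with negative sign.
W+ = 5.5 + 1.5 + 5.5 + 10 + 3 + 8 + 11 = 44.5
W- = 1.5 + 4 + 8 + 8 = 21.5
(Check: W+ + W- = 66 should equal n(n+1)/2 = 66.)
Step 4: Test statistic W = min(W+, W-) = 21.5.
Step 5: Ties in |d|, so use the tie-corrected normal approximation.
        E[W] = n(n+1)/4 = 11*12/4 = 33.
        Tie groups: |d|=1 (t=2), |d|=5 (t=2), |d|=6 (t=3); sum(t^3 - t) = 36.
        Var[W] = n(n+1)(2n+1)/24 - sum(t^3-t)/48 = 3036/24 - 36/48 = 125.75.
        z = (W - E[W]) / sqrt(Var[W]) = (21.5 - 33) / 11.2138 = -1.0255.
        Two-sided p = 2*Phi(z) = 0.305118.
Step 6: alpha = 0.1. fail to reject H0.

W+ = 44.5, W- = 21.5, W = min = 21.5, p = 0.305118, fail to reject H0.


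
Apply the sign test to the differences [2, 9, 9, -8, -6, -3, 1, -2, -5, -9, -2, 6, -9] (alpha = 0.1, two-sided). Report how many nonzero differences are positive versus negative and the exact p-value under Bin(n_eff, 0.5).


Step 1: Discard zero differences. Original n = 13; n_eff = number of nonzero differences = 13.
Nonzero differences (with sign): +2, +9, +9, -8, -6, -3, +1, -2, -5, -9, -2, +6, -9
Step 2: Count signs: positive = 5, negative = 8.
Step 3: Under H0: P(positive) = 0.5, so the number of positives S ~ Bin(13, 0.5).
Step 4: Two-sided exact p-value = sum of Bin(13,0.5) probabilities at or below the observed probability = 0.581055.
Step 5: alpha = 0.1. fail to reject H0.

n_eff = 13, pos = 5, neg = 8, p = 0.581055, fail to reject H0.


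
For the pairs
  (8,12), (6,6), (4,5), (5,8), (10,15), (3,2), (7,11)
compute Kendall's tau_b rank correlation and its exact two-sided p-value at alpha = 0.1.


Step 1: Enumerate the 21 unordered pairs (i,j) with i<j and classify each by sign(x_j-x_i) * sign(y_j-y_i).
  (1,2):dx=-2,dy=-6->C; (1,3):dx=-4,dy=-7->C; (1,4):dx=-3,dy=-4->C; (1,5):dx=+2,dy=+3->C
  (1,6):dx=-5,dy=-10->C; (1,7):dx=-1,dy=-1->C; (2,3):dx=-2,dy=-1->C; (2,4):dx=-1,dy=+2->D
  (2,5):dx=+4,dy=+9->C; (2,6):dx=-3,dy=-4->C; (2,7):dx=+1,dy=+5->C; (3,4):dx=+1,dy=+3->C
  (3,5):dx=+6,dy=+10->C; (3,6):dx=-1,dy=-3->C; (3,7):dx=+3,dy=+6->C; (4,5):dx=+5,dy=+7->C
  (4,6):dx=-2,dy=-6->C; (4,7):dx=+2,dy=+3->C; (5,6):dx=-7,dy=-13->C; (5,7):dx=-3,dy=-4->C
  (6,7):dx=+4,dy=+9->C
Step 2: C = 20, D = 1, total pairs = 21.
Step 3: tau = (C - D)/(n(n-1)/2) = (20 - 1)/21 = 0.904762.
Step 4: Exact two-sided p-value (enumerate n! = 5040 permutations of y under H0): p = 0.002778.
Step 5: alpha = 0.1. reject H0.

tau_b = 0.9048 (C=20, D=1), p = 0.002778, reject H0.


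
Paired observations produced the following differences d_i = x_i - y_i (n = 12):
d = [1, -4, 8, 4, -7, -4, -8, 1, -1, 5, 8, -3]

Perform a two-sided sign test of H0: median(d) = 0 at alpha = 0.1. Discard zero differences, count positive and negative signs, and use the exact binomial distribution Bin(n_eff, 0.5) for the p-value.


Step 1: Discard zero differences. Original n = 12; n_eff = number of nonzero differences = 12.
Nonzero differences (with sign): +1, -4, +8, +4, -7, -4, -8, +1, -1, +5, +8, -3
Step 2: Count signs: positive = 6, negative = 6.
Step 3: Under H0: P(positive) = 0.5, so the number of positives S ~ Bin(12, 0.5).
Step 4: Two-sided exact p-value = sum of Bin(12,0.5) probabilities at or below the observed probability = 1.000000.
Step 5: alpha = 0.1. fail to reject H0.

n_eff = 12, pos = 6, neg = 6, p = 1.000000, fail to reject H0.


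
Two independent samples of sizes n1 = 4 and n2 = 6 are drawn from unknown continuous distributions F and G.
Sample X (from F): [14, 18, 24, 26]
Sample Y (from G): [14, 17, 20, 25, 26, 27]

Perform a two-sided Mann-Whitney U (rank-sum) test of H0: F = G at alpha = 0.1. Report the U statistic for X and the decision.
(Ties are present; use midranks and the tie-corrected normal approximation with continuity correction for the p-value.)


Step 1: Combine and sort all 10 observations; assign midranks.
sorted (value, group): (14,X), (14,Y), (17,Y), (18,X), (20,Y), (24,X), (25,Y), (26,X), (26,Y), (27,Y)
ranks: 14->1.5, 14->1.5, 17->3, 18->4, 20->5, 24->6, 25->7, 26->8.5, 26->8.5, 27->10
Step 2: Rank sum for X: R1 = 1.5 + 4 + 6 + 8.5 = 20.
Step 3: U_X = R1 - n1(n1+1)/2 = 20 - 4*5/2 = 20 - 10 = 10.
       U_Y = n1*n2 - U_X = 24 - 10 = 14.
Step 4: Ties are present, so use the tie-corrected normal approximation (with continuity correction) for the p-value.
Step 5: p-value = 0.747637; compare to alpha = 0.1. fail to reject H0.

U_X = 10, p = 0.747637, fail to reject H0 at alpha = 0.1.


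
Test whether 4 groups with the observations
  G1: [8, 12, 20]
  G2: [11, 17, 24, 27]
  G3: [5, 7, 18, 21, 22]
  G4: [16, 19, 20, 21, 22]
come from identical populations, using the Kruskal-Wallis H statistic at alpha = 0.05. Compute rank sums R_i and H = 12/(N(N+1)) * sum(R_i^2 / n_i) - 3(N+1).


Step 1: Combine all N = 17 observations and assign midranks.
sorted (value, group, rank): (5,G3,1), (7,G3,2), (8,G1,3), (11,G2,4), (12,G1,5), (16,G4,6), (17,G2,7), (18,G3,8), (19,G4,9), (20,G1,10.5), (20,G4,10.5), (21,G3,12.5), (21,G4,12.5), (22,G3,14.5), (22,G4,14.5), (24,G2,16), (27,G2,17)
Step 2: Sum ranks within each group.
R_1 = 18.5 (n_1 = 3)
R_2 = 44 (n_2 = 4)
R_3 = 38 (n_3 = 5)
R_4 = 52.5 (n_4 = 5)
Step 3: H = 12/(N(N+1)) * sum(R_i^2/n_i) - 3(N+1)
     = 12/(17*18) * (18.5^2/3 + 44^2/4 + 38^2/5 + 52.5^2/5) - 3*18
     = 0.039216 * 1438.13 - 54
     = 2.397386.
Step 4: Ties present; correction factor C = 1 - 18/(17^3 - 17) = 0.996324. Corrected H = 2.397386 / 0.996324 = 2.406232.
Step 5: Under H0, H ~ chi^2(3); p-value = 0.492476.
Step 6: alpha = 0.05. fail to reject H0.

H = 2.4062, df = 3, p = 0.492476, fail to reject H0.


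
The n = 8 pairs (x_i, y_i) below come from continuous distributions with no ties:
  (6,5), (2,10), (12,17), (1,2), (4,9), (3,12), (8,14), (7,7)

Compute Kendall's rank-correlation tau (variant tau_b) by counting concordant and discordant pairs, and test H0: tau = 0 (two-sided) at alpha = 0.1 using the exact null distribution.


Step 1: Enumerate the 28 unordered pairs (i,j) with i<j and classify each by sign(x_j-x_i) * sign(y_j-y_i).
  (1,2):dx=-4,dy=+5->D; (1,3):dx=+6,dy=+12->C; (1,4):dx=-5,dy=-3->C; (1,5):dx=-2,dy=+4->D
  (1,6):dx=-3,dy=+7->D; (1,7):dx=+2,dy=+9->C; (1,8):dx=+1,dy=+2->C; (2,3):dx=+10,dy=+7->C
  (2,4):dx=-1,dy=-8->C; (2,5):dx=+2,dy=-1->D; (2,6):dx=+1,dy=+2->C; (2,7):dx=+6,dy=+4->C
  (2,8):dx=+5,dy=-3->D; (3,4):dx=-11,dy=-15->C; (3,5):dx=-8,dy=-8->C; (3,6):dx=-9,dy=-5->C
  (3,7):dx=-4,dy=-3->C; (3,8):dx=-5,dy=-10->C; (4,5):dx=+3,dy=+7->C; (4,6):dx=+2,dy=+10->C
  (4,7):dx=+7,dy=+12->C; (4,8):dx=+6,dy=+5->C; (5,6):dx=-1,dy=+3->D; (5,7):dx=+4,dy=+5->C
  (5,8):dx=+3,dy=-2->D; (6,7):dx=+5,dy=+2->C; (6,8):dx=+4,dy=-5->D; (7,8):dx=-1,dy=-7->C
Step 2: C = 20, D = 8, total pairs = 28.
Step 3: tau = (C - D)/(n(n-1)/2) = (20 - 8)/28 = 0.428571.
Step 4: Exact two-sided p-value (enumerate n! = 40320 permutations of y under H0): p = 0.178869.
Step 5: alpha = 0.1. fail to reject H0.

tau_b = 0.4286 (C=20, D=8), p = 0.178869, fail to reject H0.


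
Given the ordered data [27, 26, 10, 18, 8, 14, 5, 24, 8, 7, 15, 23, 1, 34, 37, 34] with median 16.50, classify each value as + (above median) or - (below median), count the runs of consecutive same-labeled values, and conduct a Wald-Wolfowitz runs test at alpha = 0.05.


Step 1: Compute median = 16.50; label A = above, B = below.
Labels in order: AABABBBABBBABAAA  (n_A = 8, n_B = 8)
Step 2: Count runs R = 9.
Step 3: Under H0 (random ordering), E[R] = 2*n_A*n_B/(n_A+n_B) + 1 = 2*8*8/16 + 1 = 9.0000.
        Var[R] = 2*n_A*n_B*(2*n_A*n_B - n_A - n_B) / ((n_A+n_B)^2 * (n_A+n_B-1)) = 14336/3840 = 3.7333.
        SD[R] = 1.9322.
Step 4: R = E[R], so z = 0 with no continuity correction.
Step 5: Two-sided p-value via normal approximation = 2*(1 - Phi(|z|)) = 1.000000.
Step 6: alpha = 0.05. fail to reject H0.

R = 9, z = 0.0000, p = 1.000000, fail to reject H0.


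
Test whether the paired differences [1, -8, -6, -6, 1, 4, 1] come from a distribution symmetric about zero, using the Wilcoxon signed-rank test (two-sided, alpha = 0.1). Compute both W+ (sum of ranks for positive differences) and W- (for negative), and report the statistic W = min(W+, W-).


Step 1: Drop any zero differences (none here) and take |d_i|.
|d| = [1, 8, 6, 6, 1, 4, 1]
Step 2: Midrank |d_i| (ties get averaged ranks).
ranks: |1|->2, |8|->7, |6|->5.5, |6|->5.5, |1|->2, |4|->4, |1|->2
Step 3: Attach original signs; sum ranks with positive sign and with negative sign.
W+ = 2 + 2 + 4 + 2 = 10
W- = 7 + 5.5 + 5.5 = 18
(Check: W+ + W- = 28 should equal n(n+1)/2 = 28.)
Step 4: Test statistic W = min(W+, W-) = 10.
Step 5: Ties in |d|, so use the tie-corrected normal approximation.
        E[W] = n(n+1)/4 = 7*8/4 = 14.
        Tie groups: |d|=1 (t=3), |d|=6 (t=2); sum(t^3 - t) = 30.
        Var[W] = n(n+1)(2n+1)/24 - sum(t^3-t)/48 = 840/24 - 30/48 = 34.375.
        z = (W - E[W]) / sqrt(Var[W]) = (10 - 14) / 5.8630 = -0.6822.
        Two-sided p = 2*Phi(z) = 0.495086.
Step 6: alpha = 0.1. fail to reject H0.

W+ = 10, W- = 18, W = min = 10, p = 0.495086, fail to reject H0.


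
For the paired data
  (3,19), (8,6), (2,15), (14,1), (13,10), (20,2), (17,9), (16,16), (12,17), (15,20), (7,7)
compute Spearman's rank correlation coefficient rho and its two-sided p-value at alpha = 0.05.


Step 1: Rank x and y separately (midranks; no ties here).
rank(x): 3->2, 8->4, 2->1, 14->7, 13->6, 20->11, 17->10, 16->9, 12->5, 15->8, 7->3
rank(y): 19->10, 6->3, 15->7, 1->1, 10->6, 2->2, 9->5, 16->8, 17->9, 20->11, 7->4
Step 2: d_i = R_x(i) - R_y(i); compute d_i^2.
  (2-10)^2=64, (4-3)^2=1, (1-7)^2=36, (7-1)^2=36, (6-6)^2=0, (11-2)^2=81, (10-5)^2=25, (9-8)^2=1, (5-9)^2=16, (8-11)^2=9, (3-4)^2=1
sum(d^2) = 270.
Step 3: rho = 1 - 6*270 / (11*(11^2 - 1)) = 1 - 1620/1320 = -0.227273.
Step 4: Under H0, t = rho * sqrt((n-2)/(1-rho^2)) = -0.7001 ~ t(9).
Step 5: Two-sided p-value from the t-distribution with 9 df = 0.501536.
Step 6: alpha = 0.05. fail to reject H0.

rho = -0.2273, p = 0.501536, fail to reject H0 at alpha = 0.05.


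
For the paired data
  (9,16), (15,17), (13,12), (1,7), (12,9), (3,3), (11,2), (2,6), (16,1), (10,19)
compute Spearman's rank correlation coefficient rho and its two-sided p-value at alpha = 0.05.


Step 1: Rank x and y separately (midranks; no ties here).
rank(x): 9->4, 15->9, 13->8, 1->1, 12->7, 3->3, 11->6, 2->2, 16->10, 10->5
rank(y): 16->8, 17->9, 12->7, 7->5, 9->6, 3->3, 2->2, 6->4, 1->1, 19->10
Step 2: d_i = R_x(i) - R_y(i); compute d_i^2.
  (4-8)^2=16, (9-9)^2=0, (8-7)^2=1, (1-5)^2=16, (7-6)^2=1, (3-3)^2=0, (6-2)^2=16, (2-4)^2=4, (10-1)^2=81, (5-10)^2=25
sum(d^2) = 160.
Step 3: rho = 1 - 6*160 / (10*(10^2 - 1)) = 1 - 960/990 = 0.030303.
Step 4: Under H0, t = rho * sqrt((n-2)/(1-rho^2)) = 0.0857 ~ t(8).
Step 5: Two-sided p-value from the t-distribution with 8 df = 0.933773.
Step 6: alpha = 0.05. fail to reject H0.

rho = 0.0303, p = 0.933773, fail to reject H0 at alpha = 0.05.


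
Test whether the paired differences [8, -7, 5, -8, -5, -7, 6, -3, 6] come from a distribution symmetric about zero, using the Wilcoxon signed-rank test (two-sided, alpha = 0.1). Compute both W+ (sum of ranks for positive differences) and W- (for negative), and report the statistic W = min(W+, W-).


Step 1: Drop any zero differences (none here) and take |d_i|.
|d| = [8, 7, 5, 8, 5, 7, 6, 3, 6]
Step 2: Midrank |d_i| (ties get averaged ranks).
ranks: |8|->8.5, |7|->6.5, |5|->2.5, |8|->8.5, |5|->2.5, |7|->6.5, |6|->4.5, |3|->1, |6|->4.5
Step 3: Attach original signs; sum ranks with positive sign and with negative sign.
W+ = 8.5 + 2.5 + 4.5 + 4.5 = 20
W- = 6.5 + 8.5 + 2.5 + 6.5 + 1 = 25
(Check: W+ + W- = 45 should equal n(n+1)/2 = 45.)
Step 4: Test statistic W = min(W+, W-) = 20.
Step 5: Ties in |d|, so use the tie-corrected normal approximation.
        E[W] = n(n+1)/4 = 9*10/4 = 22.5.
        Tie groups: |d|=5 (t=2), |d|=6 (t=2), |d|=7 (t=2), |d|=8 (t=2); sum(t^3 - t) = 24.
        Var[W] = n(n+1)(2n+1)/24 - sum(t^3-t)/48 = 1710/24 - 24/48 = 70.75.
        z = (W - E[W]) / sqrt(Var[W]) = (20 - 22.5) / 8.4113 = -0.2972.
        Two-sided p = 2*Phi(z) = 0.766299.
Step 6: alpha = 0.1. fail to reject H0.

W+ = 20, W- = 25, W = min = 20, p = 0.766299, fail to reject H0.


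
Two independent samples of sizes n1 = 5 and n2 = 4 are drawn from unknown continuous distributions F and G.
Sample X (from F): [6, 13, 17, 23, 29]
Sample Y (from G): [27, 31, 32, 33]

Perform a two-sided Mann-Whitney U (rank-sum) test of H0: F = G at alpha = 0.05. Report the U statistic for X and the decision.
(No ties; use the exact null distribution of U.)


Step 1: Combine and sort all 9 observations; assign midranks.
sorted (value, group): (6,X), (13,X), (17,X), (23,X), (27,Y), (29,X), (31,Y), (32,Y), (33,Y)
ranks: 6->1, 13->2, 17->3, 23->4, 27->5, 29->6, 31->7, 32->8, 33->9
Step 2: Rank sum for X: R1 = 1 + 2 + 3 + 4 + 6 = 16.
Step 3: U_X = R1 - n1(n1+1)/2 = 16 - 5*6/2 = 16 - 15 = 1.
       U_Y = n1*n2 - U_X = 20 - 1 = 19.
Step 4: No ties, so the exact null distribution of U (based on enumerating the C(9,5) = 126 equally likely rank assignments) gives the two-sided p-value.
Step 5: p-value = 0.031746; compare to alpha = 0.05. reject H0.

U_X = 1, p = 0.031746, reject H0 at alpha = 0.05.
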